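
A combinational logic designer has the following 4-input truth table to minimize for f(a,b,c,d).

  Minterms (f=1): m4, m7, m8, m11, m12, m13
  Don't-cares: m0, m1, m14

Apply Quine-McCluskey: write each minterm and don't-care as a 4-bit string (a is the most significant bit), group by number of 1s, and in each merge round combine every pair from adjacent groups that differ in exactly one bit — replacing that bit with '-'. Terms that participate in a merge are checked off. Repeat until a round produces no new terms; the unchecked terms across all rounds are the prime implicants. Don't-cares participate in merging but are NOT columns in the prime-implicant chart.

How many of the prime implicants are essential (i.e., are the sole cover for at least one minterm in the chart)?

4

[col 0] 0000*, 0001*, 0100*, 0111, 1000*, 1011, 1100*, 1101*, 1110*
[col 1] -000*, -100*, 0-00*, 000-, 1-00*, 11-0, 110-
[col 2] --00
Prime implicants: --00, 000-, 0111, 1011, 11-0, 110-
PI chart (minterm → PIs covering it):
  4 | --00  (sole → essential)
  7 | 0111  (sole → essential)
  8 | --00  (sole → essential)
  11 | 1011  (sole → essential)
  12 | --00,11-0,110-
  13 | 110-  (sole → essential)
Essential prime implicants: --00, 0111, 1011, 110-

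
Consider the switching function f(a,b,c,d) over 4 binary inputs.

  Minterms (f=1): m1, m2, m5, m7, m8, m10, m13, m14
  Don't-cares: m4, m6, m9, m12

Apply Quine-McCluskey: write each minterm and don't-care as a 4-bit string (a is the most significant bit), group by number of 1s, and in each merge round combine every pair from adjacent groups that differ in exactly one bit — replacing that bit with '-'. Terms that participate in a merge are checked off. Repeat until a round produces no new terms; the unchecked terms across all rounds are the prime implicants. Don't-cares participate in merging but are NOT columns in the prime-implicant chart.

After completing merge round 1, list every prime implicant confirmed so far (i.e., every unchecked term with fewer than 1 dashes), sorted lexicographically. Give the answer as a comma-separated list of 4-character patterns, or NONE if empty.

NONE

[col 0] 0001*, 0010*, 0100*, 0101*, 0110*, 0111*, 1000*, 1001*, 1010*, 1100*, 1101*, 1110*
[col 1] -001*, -010*, -100*, -101*, -110*, 0-01*, 0-10*, 01-0*, 01-1*, 010-*, 011-*, 1-00*, 1-01*, 1-10*, 10-0*, 100-*, 11-0*, 110-*
[col 2] --01, --10, -1-0, -10-, 01--, 1--0, 1-0-
Prime implicants: --01, --10, -1-0, -10-, 01--, 1--0, 1-0-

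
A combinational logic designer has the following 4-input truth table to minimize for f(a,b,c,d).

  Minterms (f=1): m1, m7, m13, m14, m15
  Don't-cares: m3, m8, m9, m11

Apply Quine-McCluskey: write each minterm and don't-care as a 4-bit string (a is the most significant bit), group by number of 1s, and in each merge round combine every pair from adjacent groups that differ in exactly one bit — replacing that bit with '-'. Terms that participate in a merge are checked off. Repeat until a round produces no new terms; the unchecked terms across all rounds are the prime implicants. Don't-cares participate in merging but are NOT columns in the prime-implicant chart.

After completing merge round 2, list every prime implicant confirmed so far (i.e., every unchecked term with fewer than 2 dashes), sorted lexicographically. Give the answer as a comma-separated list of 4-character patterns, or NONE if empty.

[col 0] 0001*, 0011*, 0111*, 1000*, 1001*, 1011*, 1101*, 1110*, 1111*
[col 1] -001*, -011*, -111*, 0-11*, 00-1*, 1-01*, 1-11*, 10-1*, 100-, 11-1*, 111-
[col 2] --11, -0-1, 1--1
Prime implicants: --11, -0-1, 1--1, 100-, 111-

100-, 111-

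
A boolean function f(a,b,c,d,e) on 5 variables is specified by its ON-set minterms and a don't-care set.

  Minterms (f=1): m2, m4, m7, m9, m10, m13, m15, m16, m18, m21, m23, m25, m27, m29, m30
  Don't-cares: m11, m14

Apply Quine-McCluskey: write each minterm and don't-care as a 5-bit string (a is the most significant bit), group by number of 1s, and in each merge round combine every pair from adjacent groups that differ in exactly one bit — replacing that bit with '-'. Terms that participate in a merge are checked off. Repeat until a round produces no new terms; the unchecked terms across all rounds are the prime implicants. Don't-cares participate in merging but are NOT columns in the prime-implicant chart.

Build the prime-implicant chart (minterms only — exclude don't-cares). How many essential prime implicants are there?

4

[col 0] 00010*, 00100, 00111*, 01001*, 01010*, 01011*, 01101*, 01110*, 01111*, 10000*, 10010*, 10101*, 10111*, 11001*, 11011*, 11101*, 11110*
[col 1] -0010, -0111, -1001*, -1011*, -1101*, -1110, 0-010, 0-111, 01-01*, 01-10*, 01-11*, 010-1*, 0101-*, 011-1*, 0111-*, 1-101, 100-0, 101-1, 11-01*, 110-1*
[col 2] -1-01, -10-1, 01--1, 01-1-
Prime implicants: -0010, -0111, -1-01, -10-1, -1110, 0-010, 0-111, 00100, 01--1, 01-1-, 1-101, 100-0, 101-1
PI chart (minterm → PIs covering it):
  2 | -0010,0-010
  4 | 00100  (sole → essential)
  7 | -0111,0-111
  9 | -1-01,-10-1,01--1
  10 | 0-010,01-1-
  13 | -1-01,01--1
  15 | 0-111,01--1,01-1-
  16 | 100-0  (sole → essential)
  18 | -0010,100-0
  21 | 1-101,101-1
  23 | -0111,101-1
  25 | -1-01,-10-1
  27 | -10-1  (sole → essential)
  29 | -1-01,1-101
  30 | -1110  (sole → essential)
Essential prime implicants: -10-1, -1110, 00100, 100-0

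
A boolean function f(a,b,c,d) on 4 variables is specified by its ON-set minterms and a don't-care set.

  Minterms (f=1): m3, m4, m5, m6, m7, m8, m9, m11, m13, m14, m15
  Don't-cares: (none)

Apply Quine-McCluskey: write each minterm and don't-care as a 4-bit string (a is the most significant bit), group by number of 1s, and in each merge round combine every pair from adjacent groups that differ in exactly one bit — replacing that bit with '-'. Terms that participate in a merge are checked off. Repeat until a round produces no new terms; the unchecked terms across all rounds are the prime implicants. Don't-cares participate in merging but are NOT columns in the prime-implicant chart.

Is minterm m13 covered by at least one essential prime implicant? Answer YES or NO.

NO

[col 0] 0011*, 0100*, 0101*, 0110*, 0111*, 1000*, 1001*, 1011*, 1101*, 1110*, 1111*
[col 1] -011*, -101*, -110*, -111*, 0-11*, 01-0*, 01-1*, 010-*, 011-*, 1-01*, 1-11*, 10-1*, 100-, 11-1*, 111-*
[col 2] --11, -1-1, -11-, 01--, 1--1
Prime implicants: --11, -1-1, -11-, 01--, 1--1, 100-
PI chart (minterm → PIs covering it):
  3 | --11  (sole → essential)
  4 | 01--  (sole → essential)
  5 | -1-1,01--
  6 | -11-,01--
  7 | --11,-1-1,-11-,01--
  8 | 100-  (sole → essential)
  9 | 1--1,100-
  11 | --11,1--1
  13 | -1-1,1--1
  14 | -11-  (sole → essential)
  15 | --11,-1-1,-11-,1--1
Essential prime implicants: --11, -11-, 01--, 100-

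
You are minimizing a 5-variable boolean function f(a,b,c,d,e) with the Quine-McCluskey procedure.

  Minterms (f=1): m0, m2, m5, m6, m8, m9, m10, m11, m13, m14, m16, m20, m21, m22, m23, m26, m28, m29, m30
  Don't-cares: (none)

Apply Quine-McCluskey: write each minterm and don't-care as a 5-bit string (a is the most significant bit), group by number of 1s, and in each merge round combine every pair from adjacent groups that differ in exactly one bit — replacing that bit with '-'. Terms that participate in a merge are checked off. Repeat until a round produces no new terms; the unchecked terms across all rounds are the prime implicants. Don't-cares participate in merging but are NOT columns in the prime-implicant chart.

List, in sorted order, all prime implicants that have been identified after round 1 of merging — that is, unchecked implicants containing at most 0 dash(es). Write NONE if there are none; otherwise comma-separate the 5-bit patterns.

NONE

Round 0: 00000✓ 00010✓ 00101✓ 00110✓ 01000✓ 01001✓ 01010✓ 01011✓ 01101✓ 01110✓ 10000✓ 10100✓ 10101✓ 10110✓ 10111✓ 11010✓ 11100✓ 11101✓ 11110✓
Round 1: -0000 -0101✓ -0110✓ -1010✓ -1101✓ -1110✓ 0-000✓ 0-010✓ 0-101✓ 0-110✓ 00-10✓ 000-0✓ 01-01 01-10✓ 010-0✓ 010-1✓ 0100-✓ 0101-✓ 1-100✓ 1-101✓ 1-110✓ 10-00 101-0✓ 101-1✓ 1010-✓ 1011-✓ 11-10✓ 111-0✓ 1110-✓
Round 2: --101 --110 -1-10 0--10 0-0-0 010-- 1-1-0 1-10- 101--
PIs = {--101, --110, -0000, -1-10, 0--10, 0-0-0, 01-01, 010--, 1-1-0, 1-10-, 10-00, 101--}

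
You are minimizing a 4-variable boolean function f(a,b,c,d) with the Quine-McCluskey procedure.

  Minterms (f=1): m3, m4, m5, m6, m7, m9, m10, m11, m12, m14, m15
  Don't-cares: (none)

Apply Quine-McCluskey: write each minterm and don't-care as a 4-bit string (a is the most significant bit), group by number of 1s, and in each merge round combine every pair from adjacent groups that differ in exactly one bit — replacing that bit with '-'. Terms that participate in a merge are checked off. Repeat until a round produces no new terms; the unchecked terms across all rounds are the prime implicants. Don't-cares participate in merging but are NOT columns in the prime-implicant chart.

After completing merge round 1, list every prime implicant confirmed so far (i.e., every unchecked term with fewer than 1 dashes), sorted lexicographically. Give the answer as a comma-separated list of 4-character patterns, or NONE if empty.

NONE

size-2^0 implicants → 0011(✓)  0100(✓)  0101(✓)  0110(✓)  0111(✓)  1001(✓)  1010(✓)  1011(✓)  1100(✓)  1110(✓)  1111(✓)
size-2^1 implicants → -011(✓)  -100(✓)  -110(✓)  -111(✓)  0-11(✓)  01-0(✓)  01-1(✓)  010-(✓)  011-(✓)  1-10(✓)  1-11(✓)  10-1  101-(✓)  11-0(✓)  111-(✓)
size-2^2 implicants → --11  -1-0  -11-  01--  1-1-
Unchecked terms (primes): --11, -1-0, -11-, 01--, 1-1-, 10-1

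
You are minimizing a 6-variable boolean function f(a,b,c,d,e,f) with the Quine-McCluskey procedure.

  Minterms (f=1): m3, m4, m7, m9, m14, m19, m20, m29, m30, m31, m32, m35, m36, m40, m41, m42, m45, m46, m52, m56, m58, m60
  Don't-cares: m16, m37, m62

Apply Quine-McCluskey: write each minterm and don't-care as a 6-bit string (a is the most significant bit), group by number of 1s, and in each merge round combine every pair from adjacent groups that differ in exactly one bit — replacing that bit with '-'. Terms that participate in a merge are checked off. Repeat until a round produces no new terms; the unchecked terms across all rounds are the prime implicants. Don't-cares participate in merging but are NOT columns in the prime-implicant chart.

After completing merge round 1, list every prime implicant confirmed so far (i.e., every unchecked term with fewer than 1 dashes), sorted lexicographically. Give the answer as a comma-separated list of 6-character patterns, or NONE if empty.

NONE

size-2^0 implicants → 000011(✓)  000100(✓)  000111(✓)  001001(✓)  001110(✓)  010000(✓)  010011(✓)  010100(✓)  011101(✓)  011110(✓)  011111(✓)  100000(✓)  100011(✓)  100100(✓)  100101(✓)  101000(✓)  101001(✓)  101010(✓)  101101(✓)  101110(✓)  110100(✓)  111000(✓)  111010(✓)  111100(✓)  111110(✓)
size-2^1 implicants → -00011  -00100(✓)  -01001  -01110(✓)  -10100(✓)  -11110(✓)  0-0011  0-0100(✓)  0-1110(✓)  000-11  010-00  0111-1  01111-  1-0100(✓)  1-1000(✓)  1-1010(✓)  1-1110(✓)  10-000  10-101  100-00  10010-  101-01  101-10(✓)  1010-0(✓)  10100-  11-100  111-00(✓)  111-10(✓)  1110-0(✓)  1111-0(✓)
size-2^2 implicants → --0100  --1110  1-1-10  1-10-0  111--0
Unchecked terms (primes): --0100, --1110, -00011, -01001, 0-0011, 000-11, 010-00, 0111-1, 01111-, 1-1-10, 1-10-0, 10-000, 10-101, 100-00, 10010-, 101-01, 10100-, 11-100, 111--0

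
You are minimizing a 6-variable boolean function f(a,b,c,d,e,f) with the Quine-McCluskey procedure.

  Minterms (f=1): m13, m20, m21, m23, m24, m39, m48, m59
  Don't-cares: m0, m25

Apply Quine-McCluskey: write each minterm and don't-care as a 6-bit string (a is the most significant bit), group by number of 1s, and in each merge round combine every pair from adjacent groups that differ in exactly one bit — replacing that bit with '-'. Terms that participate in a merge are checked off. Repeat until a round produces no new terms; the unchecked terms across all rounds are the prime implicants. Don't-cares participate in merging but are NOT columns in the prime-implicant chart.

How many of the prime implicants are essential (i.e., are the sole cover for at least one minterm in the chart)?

7

Round 0: 000000 001101 010100✓ 010101✓ 010111✓ 011000✓ 011001✓ 100111 110000 111011
Round 1: 0101-1 01010- 01100-
PIs = {000000, 001101, 0101-1, 01010-, 01100-, 100111, 110000, 111011}
Coverage chart:
  m13: 001101 ←essential
  m20: 01010- ←essential
  m21: 0101-1,01010-
  m23: 0101-1 ←essential
  m24: 01100- ←essential
  m39: 100111 ←essential
  m48: 110000 ←essential
  m59: 111011 ←essential
Essential: 001101, 0101-1, 01010-, 01100-, 100111, 110000, 111011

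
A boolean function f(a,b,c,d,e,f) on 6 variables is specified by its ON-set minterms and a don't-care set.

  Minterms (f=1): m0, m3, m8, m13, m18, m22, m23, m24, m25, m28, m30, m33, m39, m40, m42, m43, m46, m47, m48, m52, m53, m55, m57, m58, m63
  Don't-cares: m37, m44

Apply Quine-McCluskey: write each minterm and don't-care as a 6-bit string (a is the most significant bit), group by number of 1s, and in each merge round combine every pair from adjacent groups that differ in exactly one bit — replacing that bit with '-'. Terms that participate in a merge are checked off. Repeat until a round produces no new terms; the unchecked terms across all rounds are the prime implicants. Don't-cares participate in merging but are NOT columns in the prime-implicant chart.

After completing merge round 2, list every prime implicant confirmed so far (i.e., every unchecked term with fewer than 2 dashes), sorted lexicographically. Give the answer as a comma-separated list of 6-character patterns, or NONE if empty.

-01000, -10111, -11001, 0-1000, 00-000, 000011, 001101, 01-110, 010-10, 01011-, 011-00, 01100-, 0111-0, 1-1010, 100-01, 110-00, 11010-

[col 0] 000000*, 000011, 001000*, 001101, 010010*, 010110*, 010111*, 011000*, 011001*, 011100*, 011110*, 100001*, 100101*, 100111*, 101000*, 101010*, 101011*, 101100*, 101110*, 101111*, 110000*, 110100*, 110101*, 110111*, 111001*, 111010*, 111111*
[col 1] -01000, -10111, -11001, 0-1000, 00-000, 01-110, 010-10, 01011-, 011-00, 01100-, 0111-0, 1-0101*, 1-0111*, 1-1010, 1-1111*, 10-111*, 100-01, 1001-1*, 101-00*, 101-10*, 101-11*, 1010-0*, 10101-*, 1011-0*, 10111-*, 11-111*, 110-00, 1101-1*, 11010-
[col 2] 1--111, 1-01-1, 101--0, 101-1-
Prime implicants: -01000, -10111, -11001, 0-1000, 00-000, 000011, 001101, 01-110, 010-10, 01011-, 011-00, 01100-, 0111-0, 1--111, 1-01-1, 1-1010, 100-01, 101--0, 101-1-, 110-00, 11010-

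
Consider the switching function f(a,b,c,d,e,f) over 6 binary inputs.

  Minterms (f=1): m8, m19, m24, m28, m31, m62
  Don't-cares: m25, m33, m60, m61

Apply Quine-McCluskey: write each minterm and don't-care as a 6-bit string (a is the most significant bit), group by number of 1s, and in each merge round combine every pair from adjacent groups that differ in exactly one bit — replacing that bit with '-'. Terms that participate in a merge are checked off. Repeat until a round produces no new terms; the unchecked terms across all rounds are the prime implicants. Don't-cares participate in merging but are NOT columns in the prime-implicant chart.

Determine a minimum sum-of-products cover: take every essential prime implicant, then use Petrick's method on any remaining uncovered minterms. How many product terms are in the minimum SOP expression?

5

Round 0: 001000✓ 010011 011000✓ 011001✓ 011100✓ 011111 100001 111100✓ 111101✓ 111110✓
Round 1: -11100 0-1000 011-00 01100- 1111-0 11110-
PIs = {-11100, 0-1000, 010011, 011-00, 01100-, 011111, 100001, 1111-0, 11110-}
Coverage chart:
  m8: 0-1000 ←essential
  m19: 010011 ←essential
  m24: 0-1000,011-00,01100-
  m28: -11100,011-00
  m31: 011111 ←essential
  m62: 1111-0 ←essential
Essential: 0-1000, 010011, 011111, 1111-0
Petrick residual → -11100
Min cover (5 terms): bcde'f' + a'cd'e'f' + a'bc'd'ef + a'bcdef + abcdf'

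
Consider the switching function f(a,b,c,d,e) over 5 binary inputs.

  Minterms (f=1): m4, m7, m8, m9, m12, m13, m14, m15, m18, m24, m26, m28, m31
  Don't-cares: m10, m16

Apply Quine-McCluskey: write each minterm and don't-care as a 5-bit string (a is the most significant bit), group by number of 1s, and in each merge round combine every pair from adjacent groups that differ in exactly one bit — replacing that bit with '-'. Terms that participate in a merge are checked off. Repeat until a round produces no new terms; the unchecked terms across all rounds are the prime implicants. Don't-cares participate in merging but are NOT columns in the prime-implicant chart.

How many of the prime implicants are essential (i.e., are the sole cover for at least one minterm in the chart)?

6

size-2^0 implicants → 00100(✓)  00111(✓)  01000(✓)  01001(✓)  01010(✓)  01100(✓)  01101(✓)  01110(✓)  01111(✓)  10000(✓)  10010(✓)  11000(✓)  11010(✓)  11100(✓)  11111(✓)
size-2^1 implicants → -1000(✓)  -1010(✓)  -1100(✓)  -1111  0-100  0-111  01-00(✓)  01-01(✓)  01-10(✓)  010-0(✓)  0100-(✓)  011-0(✓)  011-1(✓)  0110-(✓)  0111-(✓)  1-000(✓)  1-010(✓)  100-0(✓)  11-00(✓)  110-0(✓)
size-2^2 implicants → -1-00  -10-0  01--0  01-0-  011--  1-0-0
Unchecked terms (primes): -1-00, -10-0, -1111, 0-100, 0-111, 01--0, 01-0-, 011--, 1-0-0
Minterm coverage:
  m4 ⊆ 0-100 [E]
  m7 ⊆ 0-111 [E]
  m8 ⊆ -1-00,-10-0,01--0,01-0-
  m9 ⊆ 01-0- [E]
  m12 ⊆ -1-00,0-100,01--0,01-0-,011--
  m13 ⊆ 01-0-,011--
  m14 ⊆ 01--0,011--
  m15 ⊆ -1111,0-111,011--
  m18 ⊆ 1-0-0 [E]
  m24 ⊆ -1-00,-10-0,1-0-0
  m26 ⊆ -10-0,1-0-0
  m28 ⊆ -1-00 [E]
  m31 ⊆ -1111 [E]
E = {-1-00, -1111, 0-100, 0-111, 01-0-, 1-0-0}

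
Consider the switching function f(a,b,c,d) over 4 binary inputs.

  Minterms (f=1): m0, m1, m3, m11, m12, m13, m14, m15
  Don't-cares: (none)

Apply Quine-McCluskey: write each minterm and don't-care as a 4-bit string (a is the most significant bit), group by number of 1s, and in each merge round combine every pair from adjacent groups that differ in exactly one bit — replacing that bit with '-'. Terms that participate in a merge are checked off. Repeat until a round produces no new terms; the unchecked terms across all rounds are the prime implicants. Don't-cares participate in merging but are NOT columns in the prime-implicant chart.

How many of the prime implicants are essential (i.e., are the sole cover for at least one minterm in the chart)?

size-2^0 implicants → 0000(✓)  0001(✓)  0011(✓)  1011(✓)  1100(✓)  1101(✓)  1110(✓)  1111(✓)
size-2^1 implicants → -011  00-1  000-  1-11  11-0(✓)  11-1(✓)  110-(✓)  111-(✓)
size-2^2 implicants → 11--
Unchecked terms (primes): -011, 00-1, 000-, 1-11, 11--
Minterm coverage:
  m0 ⊆ 000- [E]
  m1 ⊆ 00-1,000-
  m3 ⊆ -011,00-1
  m11 ⊆ -011,1-11
  m12 ⊆ 11-- [E]
  m13 ⊆ 11-- [E]
  m14 ⊆ 11-- [E]
  m15 ⊆ 1-11,11--
E = {000-, 11--}

2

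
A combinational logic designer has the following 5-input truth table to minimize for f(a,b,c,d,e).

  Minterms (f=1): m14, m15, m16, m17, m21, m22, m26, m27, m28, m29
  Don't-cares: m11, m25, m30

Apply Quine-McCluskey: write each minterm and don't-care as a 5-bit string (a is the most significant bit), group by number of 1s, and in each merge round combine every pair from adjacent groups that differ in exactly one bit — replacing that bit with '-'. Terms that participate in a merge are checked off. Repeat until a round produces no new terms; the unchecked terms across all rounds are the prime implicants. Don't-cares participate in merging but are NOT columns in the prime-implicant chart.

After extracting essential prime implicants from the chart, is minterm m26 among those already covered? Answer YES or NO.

size-2^0 implicants → 01011(✓)  01110(✓)  01111(✓)  10000(✓)  10001(✓)  10101(✓)  10110(✓)  11001(✓)  11010(✓)  11011(✓)  11100(✓)  11101(✓)  11110(✓)
size-2^1 implicants → -1011  -1110  01-11  0111-  1-001(✓)  1-101(✓)  1-110  10-01(✓)  1000-  11-01(✓)  11-10  110-1  1101-  111-0  1110-
size-2^2 implicants → 1--01
Unchecked terms (primes): -1011, -1110, 01-11, 0111-, 1--01, 1-110, 1000-, 11-10, 110-1, 1101-, 111-0, 1110-
Minterm coverage:
  m14 ⊆ -1110,0111-
  m15 ⊆ 01-11,0111-
  m16 ⊆ 1000- [E]
  m17 ⊆ 1--01,1000-
  m21 ⊆ 1--01 [E]
  m22 ⊆ 1-110 [E]
  m26 ⊆ 11-10,1101-
  m27 ⊆ -1011,110-1,1101-
  m28 ⊆ 111-0,1110-
  m29 ⊆ 1--01,1110-
E = {1--01, 1-110, 1000-}

NO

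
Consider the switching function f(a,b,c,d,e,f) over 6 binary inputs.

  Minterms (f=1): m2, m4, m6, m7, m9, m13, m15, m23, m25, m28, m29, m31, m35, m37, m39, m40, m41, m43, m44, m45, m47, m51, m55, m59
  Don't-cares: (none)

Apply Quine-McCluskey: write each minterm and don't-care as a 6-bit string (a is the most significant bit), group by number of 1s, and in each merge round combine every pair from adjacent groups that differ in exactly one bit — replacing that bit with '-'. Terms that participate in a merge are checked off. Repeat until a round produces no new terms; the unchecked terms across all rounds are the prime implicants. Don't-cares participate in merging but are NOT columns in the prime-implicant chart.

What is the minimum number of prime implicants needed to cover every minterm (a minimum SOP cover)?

9

size-2^0 implicants → 000010(✓)  000100(✓)  000110(✓)  000111(✓)  001001(✓)  001101(✓)  001111(✓)  010111(✓)  011001(✓)  011100(✓)  011101(✓)  011111(✓)  100011(✓)  100101(✓)  100111(✓)  101000(✓)  101001(✓)  101011(✓)  101100(✓)  101101(✓)  101111(✓)  110011(✓)  110111(✓)  111011(✓)
size-2^1 implicants → -00111(✓)  -01001(✓)  -01101(✓)  -01111(✓)  -10111(✓)  0-0111(✓)  0-1001(✓)  0-1101(✓)  0-1111(✓)  00-111(✓)  000-10  0001-0  00011-  001-01(✓)  0011-1(✓)  01-111(✓)  011-01(✓)  0111-1(✓)  01110-  1-0011(✓)  1-0111(✓)  1-1011(✓)  10-011(✓)  10-101(✓)  10-111(✓)  100-11(✓)  1001-1(✓)  101-00(✓)  101-01(✓)  101-11(✓)  1010-1(✓)  10100-(✓)  1011-1(✓)  10110-(✓)  11-011(✓)  110-11(✓)
size-2^2 implicants → --0111  -0-111  -01-01  -011-1  0--111  0-1-01  0-11-1  1--011  1-0-11  10--11  10-1-1  101--1  101-0-
Unchecked terms (primes): --0111, -0-111, -01-01, -011-1, 0--111, 0-1-01, 0-11-1, 000-10, 0001-0, 00011-, 01110-, 1--011, 1-0-11, 10--11, 10-1-1, 101--1, 101-0-
Minterm coverage:
  m2 ⊆ 000-10 [E]
  m4 ⊆ 0001-0 [E]
  m6 ⊆ 000-10,0001-0,00011-
  m7 ⊆ --0111,-0-111,0--111,00011-
  m9 ⊆ -01-01,0-1-01
  m13 ⊆ -01-01,-011-1,0-1-01,0-11-1
  m15 ⊆ -0-111,-011-1,0--111,0-11-1
  m23 ⊆ --0111,0--111
  m25 ⊆ 0-1-01 [E]
  m28 ⊆ 01110- [E]
  m29 ⊆ 0-1-01,0-11-1,01110-
  m31 ⊆ 0--111,0-11-1
  m35 ⊆ 1--011,1-0-11,10--11
  m37 ⊆ 10-1-1 [E]
  m39 ⊆ --0111,-0-111,1-0-11,10--11,10-1-1
  m40 ⊆ 101-0- [E]
  m41 ⊆ -01-01,101--1,101-0-
  m43 ⊆ 1--011,10--11,101--1
  m44 ⊆ 101-0- [E]
  m45 ⊆ -01-01,-011-1,10-1-1,101--1,101-0-
  m47 ⊆ -0-111,-011-1,10--11,10-1-1,101--1
  m51 ⊆ 1--011,1-0-11
  m55 ⊆ --0111,1-0-11
  m59 ⊆ 1--011 [E]
E = {0-1-01, 000-10, 0001-0, 01110-, 1--011, 10-1-1, 101-0-}
Petrick residual → --0111, 0--111
Cover = c'def + a'def + a'ce'f + a'b'c'ef' + a'b'c'df' + a'bcde' + ad'ef + ab'df + ab'ce'  |cover|=9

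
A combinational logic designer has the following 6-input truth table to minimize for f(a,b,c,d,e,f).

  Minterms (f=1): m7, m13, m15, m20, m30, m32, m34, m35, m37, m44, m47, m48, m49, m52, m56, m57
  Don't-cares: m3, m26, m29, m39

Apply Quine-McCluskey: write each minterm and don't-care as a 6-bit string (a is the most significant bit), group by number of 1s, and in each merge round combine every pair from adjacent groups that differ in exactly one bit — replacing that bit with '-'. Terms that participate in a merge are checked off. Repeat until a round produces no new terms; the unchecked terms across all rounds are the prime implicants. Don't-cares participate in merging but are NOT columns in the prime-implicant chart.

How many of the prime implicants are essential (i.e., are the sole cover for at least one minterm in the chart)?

6

size-2^0 implicants → 000011(✓)  000111(✓)  001101(✓)  001111(✓)  010100(✓)  011010(✓)  011101(✓)  011110(✓)  100000(✓)  100010(✓)  100011(✓)  100101(✓)  100111(✓)  101100  101111(✓)  110000(✓)  110001(✓)  110100(✓)  111000(✓)  111001(✓)
size-2^1 implicants → -00011(✓)  -00111(✓)  -01111(✓)  -10100  0-1101  00-111(✓)  000-11(✓)  0011-1  011-10  1-0000  10-111(✓)  100-11(✓)  1000-0  10001-  1001-1  11-000(✓)  11-001(✓)  110-00  11000-(✓)  11100-(✓)
size-2^2 implicants → -0-111  -00-11  11-00-
Unchecked terms (primes): -0-111, -00-11, -10100, 0-1101, 0011-1, 011-10, 1-0000, 1000-0, 10001-, 1001-1, 101100, 11-00-, 110-00
Minterm coverage:
  m7 ⊆ -0-111,-00-11
  m13 ⊆ 0-1101,0011-1
  m15 ⊆ -0-111,0011-1
  m20 ⊆ -10100 [E]
  m30 ⊆ 011-10 [E]
  m32 ⊆ 1-0000,1000-0
  m34 ⊆ 1000-0,10001-
  m35 ⊆ -00-11,10001-
  m37 ⊆ 1001-1 [E]
  m44 ⊆ 101100 [E]
  m47 ⊆ -0-111 [E]
  m48 ⊆ 1-0000,11-00-,110-00
  m49 ⊆ 11-00- [E]
  m52 ⊆ -10100,110-00
  m56 ⊆ 11-00- [E]
  m57 ⊆ 11-00- [E]
E = {-0-111, -10100, 011-10, 1001-1, 101100, 11-00-}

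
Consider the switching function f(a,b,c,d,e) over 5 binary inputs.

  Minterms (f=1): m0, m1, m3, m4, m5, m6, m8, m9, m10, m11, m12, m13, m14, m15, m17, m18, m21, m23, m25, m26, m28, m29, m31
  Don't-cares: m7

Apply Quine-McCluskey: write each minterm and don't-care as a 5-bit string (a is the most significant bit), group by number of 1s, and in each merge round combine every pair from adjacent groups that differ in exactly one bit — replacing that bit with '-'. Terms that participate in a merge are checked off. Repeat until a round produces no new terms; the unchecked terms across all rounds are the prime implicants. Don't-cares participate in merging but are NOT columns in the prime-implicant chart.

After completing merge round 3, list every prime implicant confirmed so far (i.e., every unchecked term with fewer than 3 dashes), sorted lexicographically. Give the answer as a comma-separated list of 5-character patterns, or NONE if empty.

-1010, -110-, 1-010

[col 0] 00000*, 00001*, 00011*, 00100*, 00101*, 00110*, 00111*, 01000*, 01001*, 01010*, 01011*, 01100*, 01101*, 01110*, 01111*, 10001*, 10010*, 10101*, 10111*, 11001*, 11010*, 11100*, 11101*, 11111*
[col 1] -0001*, -0101*, -0111*, -1001*, -1010, -1100*, -1101*, -1111*, 0-000*, 0-001*, 0-011*, 0-100*, 0-101*, 0-110*, 0-111*, 00-00*, 00-01*, 00-11*, 000-1*, 0000-*, 001-0*, 001-1*, 0010-*, 0011-*, 01-00*, 01-01*, 01-10*, 01-11*, 010-0*, 010-1*, 0100-*, 0101-*, 011-0*, 011-1*, 0110-*, 0111-*, 1-001*, 1-010, 1-101*, 1-111*, 10-01*, 101-1*, 11-01*, 111-1*, 1110-*
[col 2] --001*, --101*, --111*, -0-01*, -01-1*, -1-01*, -11-1*, -110-, 0--00*, 0--01*, 0--11*, 0-0-1*, 0-00-*, 0-1-0*, 0-1-1*, 0-10-*, 0-11-*, 00--1*, 00-0-*, 001--*, 01--0*, 01--1*, 01-0-*, 01-1-*, 010--*, 011--*, 1--01*, 1-1-1*
[col 3] ---01, --1-1, 0---1, 0--0-, 0-1--, 01---
Prime implicants: ---01, --1-1, -1010, -110-, 0---1, 0--0-, 0-1--, 01---, 1-010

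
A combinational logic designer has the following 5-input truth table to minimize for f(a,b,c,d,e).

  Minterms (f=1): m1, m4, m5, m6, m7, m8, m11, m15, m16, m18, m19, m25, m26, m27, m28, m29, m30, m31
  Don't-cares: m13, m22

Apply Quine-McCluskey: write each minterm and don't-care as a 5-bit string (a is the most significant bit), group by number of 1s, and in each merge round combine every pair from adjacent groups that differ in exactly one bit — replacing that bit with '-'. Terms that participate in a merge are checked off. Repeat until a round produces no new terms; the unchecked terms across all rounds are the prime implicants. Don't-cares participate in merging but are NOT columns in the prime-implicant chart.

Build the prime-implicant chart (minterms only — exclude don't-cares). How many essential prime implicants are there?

8

[col 0] 00001*, 00100*, 00101*, 00110*, 00111*, 01000, 01011*, 01101*, 01111*, 10000*, 10010*, 10011*, 10110*, 11001*, 11010*, 11011*, 11100*, 11101*, 11110*, 11111*
[col 1] -0110, -1011*, -1101*, -1111*, 0-101*, 0-111*, 00-01, 001-0*, 001-1*, 0010-*, 0011-*, 01-11*, 011-1*, 1-010*, 1-011*, 1-110*, 10-10*, 100-0, 1001-*, 11-01*, 11-10*, 11-11*, 110-1*, 1101-*, 111-0*, 111-1*, 1110-*, 1111-*
[col 2] -1-11, -11-1, 0-1-1, 001--, 1--10, 1-01-, 11--1, 11-1-, 111--
Prime implicants: -0110, -1-11, -11-1, 0-1-1, 00-01, 001--, 01000, 1--10, 1-01-, 100-0, 11--1, 11-1-, 111--
PI chart (minterm → PIs covering it):
  1 | 00-01  (sole → essential)
  4 | 001--  (sole → essential)
  5 | 0-1-1,00-01,001--
  6 | -0110,001--
  7 | 0-1-1,001--
  8 | 01000  (sole → essential)
  11 | -1-11  (sole → essential)
  15 | -1-11,-11-1,0-1-1
  16 | 100-0  (sole → essential)
  18 | 1--10,1-01-,100-0
  19 | 1-01-  (sole → essential)
  25 | 11--1  (sole → essential)
  26 | 1--10,1-01-,11-1-
  27 | -1-11,1-01-,11--1,11-1-
  28 | 111--  (sole → essential)
  29 | -11-1,11--1,111--
  30 | 1--10,11-1-,111--
  31 | -1-11,-11-1,11--1,11-1-,111--
Essential prime implicants: -1-11, 00-01, 001--, 01000, 1-01-, 100-0, 11--1, 111--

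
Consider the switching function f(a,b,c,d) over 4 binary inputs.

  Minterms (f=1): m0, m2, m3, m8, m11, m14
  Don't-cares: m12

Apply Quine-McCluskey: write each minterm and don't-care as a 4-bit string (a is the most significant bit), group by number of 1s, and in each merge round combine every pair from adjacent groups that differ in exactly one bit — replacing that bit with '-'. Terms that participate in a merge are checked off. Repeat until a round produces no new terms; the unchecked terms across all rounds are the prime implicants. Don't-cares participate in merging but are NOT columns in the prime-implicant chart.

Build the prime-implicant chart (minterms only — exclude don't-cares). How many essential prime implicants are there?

[col 0] 0000*, 0010*, 0011*, 1000*, 1011*, 1100*, 1110*
[col 1] -000, -011, 00-0, 001-, 1-00, 11-0
Prime implicants: -000, -011, 00-0, 001-, 1-00, 11-0
PI chart (minterm → PIs covering it):
  0 | -000,00-0
  2 | 00-0,001-
  3 | -011,001-
  8 | -000,1-00
  11 | -011  (sole → essential)
  14 | 11-0  (sole → essential)
Essential prime implicants: -011, 11-0

2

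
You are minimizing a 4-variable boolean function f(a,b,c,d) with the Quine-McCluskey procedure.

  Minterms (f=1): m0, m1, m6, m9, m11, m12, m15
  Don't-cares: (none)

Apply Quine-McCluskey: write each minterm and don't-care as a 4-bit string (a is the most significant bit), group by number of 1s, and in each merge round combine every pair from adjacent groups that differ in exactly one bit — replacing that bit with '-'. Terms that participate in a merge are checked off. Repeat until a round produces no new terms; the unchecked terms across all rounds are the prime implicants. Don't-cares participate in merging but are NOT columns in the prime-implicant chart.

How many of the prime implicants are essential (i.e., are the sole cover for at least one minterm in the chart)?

Round 0: 0000✓ 0001✓ 0110 1001✓ 1011✓ 1100 1111✓
Round 1: -001 000- 1-11 10-1
PIs = {-001, 000-, 0110, 1-11, 10-1, 1100}
Coverage chart:
  m0: 000- ←essential
  m1: -001,000-
  m6: 0110 ←essential
  m9: -001,10-1
  m11: 1-11,10-1
  m12: 1100 ←essential
  m15: 1-11 ←essential
Essential: 000-, 0110, 1-11, 1100

4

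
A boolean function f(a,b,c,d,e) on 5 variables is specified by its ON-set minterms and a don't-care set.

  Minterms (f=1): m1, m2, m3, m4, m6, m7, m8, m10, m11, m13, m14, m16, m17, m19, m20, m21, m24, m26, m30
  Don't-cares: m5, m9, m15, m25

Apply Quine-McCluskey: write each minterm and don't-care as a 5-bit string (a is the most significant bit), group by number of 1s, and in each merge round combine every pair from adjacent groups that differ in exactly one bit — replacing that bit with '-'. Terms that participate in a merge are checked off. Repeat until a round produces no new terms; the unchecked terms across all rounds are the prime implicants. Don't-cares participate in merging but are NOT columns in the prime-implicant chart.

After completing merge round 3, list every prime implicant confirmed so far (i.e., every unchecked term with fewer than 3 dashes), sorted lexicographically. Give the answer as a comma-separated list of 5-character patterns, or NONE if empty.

[col 0] 00001*, 00010*, 00011*, 00100*, 00101*, 00110*, 00111*, 01000*, 01001*, 01010*, 01011*, 01101*, 01110*, 01111*, 10000*, 10001*, 10011*, 10100*, 10101*, 11000*, 11001*, 11010*, 11110*
[col 1] -0001*, -0011*, -0100*, -0101*, -1000*, -1001*, -1010*, -1110*, 0-001*, 0-010*, 0-011*, 0-101*, 0-110*, 0-111*, 00-01*, 00-10*, 00-11*, 000-1*, 0001-*, 001-0*, 001-1*, 0010-*, 0011-*, 01-01*, 01-10*, 01-11*, 010-0*, 010-1*, 0100-*, 0101-*, 011-1*, 0111-*, 1-000*, 1-001*, 10-00*, 10-01*, 100-1*, 1000-*, 1010-*, 11-10*, 110-0*, 1100-*
[col 2] --001, -0-01, -00-1, -010-, -1-10, -10-0, -100-, 0--01*, 0--10*, 0--11*, 0-0-1*, 0-01-*, 0-1-1*, 0-11-*, 00--1*, 00-1-*, 001--, 01--1*, 01-1-*, 010--, 1-00-, 10-0-
[col 3] 0---1, 0--1-
Prime implicants: --001, -0-01, -00-1, -010-, -1-10, -10-0, -100-, 0---1, 0--1-, 001--, 010--, 1-00-, 10-0-

--001, -0-01, -00-1, -010-, -1-10, -10-0, -100-, 001--, 010--, 1-00-, 10-0-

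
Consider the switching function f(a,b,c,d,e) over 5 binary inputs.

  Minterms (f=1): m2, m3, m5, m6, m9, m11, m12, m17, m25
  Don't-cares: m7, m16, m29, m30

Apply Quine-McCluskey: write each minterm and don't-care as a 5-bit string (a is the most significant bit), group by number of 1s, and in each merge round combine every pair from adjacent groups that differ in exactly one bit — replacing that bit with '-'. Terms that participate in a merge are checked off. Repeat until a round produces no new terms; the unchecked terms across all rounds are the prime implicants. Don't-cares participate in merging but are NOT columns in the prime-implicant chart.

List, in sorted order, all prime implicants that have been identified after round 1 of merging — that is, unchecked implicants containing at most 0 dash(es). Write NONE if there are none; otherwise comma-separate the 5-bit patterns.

Round 0: 00010✓ 00011✓ 00101✓ 00110✓ 00111✓ 01001✓ 01011✓ 01100 10000✓ 10001✓ 11001✓ 11101✓ 11110
Round 1: -1001 0-011 00-10✓ 00-11✓ 0001-✓ 001-1 0011-✓ 010-1 1-001 1000- 11-01
Round 2: 00-1-
PIs = {-1001, 0-011, 00-1-, 001-1, 010-1, 01100, 1-001, 1000-, 11-01, 11110}

01100, 11110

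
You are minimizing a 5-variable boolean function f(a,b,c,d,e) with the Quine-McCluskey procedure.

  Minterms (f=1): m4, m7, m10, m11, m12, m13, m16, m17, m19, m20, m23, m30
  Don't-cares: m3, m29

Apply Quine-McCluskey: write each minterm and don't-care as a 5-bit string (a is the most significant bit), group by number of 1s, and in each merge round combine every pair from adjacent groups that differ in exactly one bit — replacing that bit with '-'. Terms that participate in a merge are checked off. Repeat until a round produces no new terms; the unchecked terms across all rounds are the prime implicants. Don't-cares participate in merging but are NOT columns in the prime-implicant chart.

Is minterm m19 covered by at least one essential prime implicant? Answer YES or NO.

YES

size-2^0 implicants → 00011(✓)  00100(✓)  00111(✓)  01010(✓)  01011(✓)  01100(✓)  01101(✓)  10000(✓)  10001(✓)  10011(✓)  10100(✓)  10111(✓)  11101(✓)  11110
size-2^1 implicants → -0011(✓)  -0100  -0111(✓)  -1101  0-011  0-100  00-11(✓)  0101-  0110-  10-00  10-11(✓)  100-1  1000-
size-2^2 implicants → -0-11
Unchecked terms (primes): -0-11, -0100, -1101, 0-011, 0-100, 0101-, 0110-, 10-00, 100-1, 1000-, 11110
Minterm coverage:
  m4 ⊆ -0100,0-100
  m7 ⊆ -0-11 [E]
  m10 ⊆ 0101- [E]
  m11 ⊆ 0-011,0101-
  m12 ⊆ 0-100,0110-
  m13 ⊆ -1101,0110-
  m16 ⊆ 10-00,1000-
  m17 ⊆ 100-1,1000-
  m19 ⊆ -0-11,100-1
  m20 ⊆ -0100,10-00
  m23 ⊆ -0-11 [E]
  m30 ⊆ 11110 [E]
E = {-0-11, 0101-, 11110}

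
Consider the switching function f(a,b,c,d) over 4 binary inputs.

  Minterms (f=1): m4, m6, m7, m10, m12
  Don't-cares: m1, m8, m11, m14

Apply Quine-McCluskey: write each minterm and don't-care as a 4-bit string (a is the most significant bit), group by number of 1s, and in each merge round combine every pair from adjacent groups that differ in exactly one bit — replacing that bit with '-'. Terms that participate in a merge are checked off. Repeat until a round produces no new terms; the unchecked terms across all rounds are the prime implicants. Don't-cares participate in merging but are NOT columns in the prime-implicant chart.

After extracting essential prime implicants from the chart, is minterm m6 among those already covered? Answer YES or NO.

YES

size-2^0 implicants → 0001  0100(✓)  0110(✓)  0111(✓)  1000(✓)  1010(✓)  1011(✓)  1100(✓)  1110(✓)
size-2^1 implicants → -100(✓)  -110(✓)  01-0(✓)  011-  1-00(✓)  1-10(✓)  10-0(✓)  101-  11-0(✓)
size-2^2 implicants → -1-0  1--0
Unchecked terms (primes): -1-0, 0001, 011-, 1--0, 101-
Minterm coverage:
  m4 ⊆ -1-0 [E]
  m6 ⊆ -1-0,011-
  m7 ⊆ 011- [E]
  m10 ⊆ 1--0,101-
  m12 ⊆ -1-0,1--0
E = {-1-0, 011-}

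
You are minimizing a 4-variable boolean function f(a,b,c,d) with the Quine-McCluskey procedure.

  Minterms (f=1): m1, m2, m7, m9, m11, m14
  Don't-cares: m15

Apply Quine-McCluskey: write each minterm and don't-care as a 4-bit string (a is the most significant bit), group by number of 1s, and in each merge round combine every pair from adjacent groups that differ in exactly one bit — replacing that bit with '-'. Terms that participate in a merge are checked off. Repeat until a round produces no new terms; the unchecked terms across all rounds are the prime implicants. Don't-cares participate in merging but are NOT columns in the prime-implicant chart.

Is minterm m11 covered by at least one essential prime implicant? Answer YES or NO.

[col 0] 0001*, 0010, 0111*, 1001*, 1011*, 1110*, 1111*
[col 1] -001, -111, 1-11, 10-1, 111-
Prime implicants: -001, -111, 0010, 1-11, 10-1, 111-
PI chart (minterm → PIs covering it):
  1 | -001  (sole → essential)
  2 | 0010  (sole → essential)
  7 | -111  (sole → essential)
  9 | -001,10-1
  11 | 1-11,10-1
  14 | 111-  (sole → essential)
Essential prime implicants: -001, -111, 0010, 111-

NO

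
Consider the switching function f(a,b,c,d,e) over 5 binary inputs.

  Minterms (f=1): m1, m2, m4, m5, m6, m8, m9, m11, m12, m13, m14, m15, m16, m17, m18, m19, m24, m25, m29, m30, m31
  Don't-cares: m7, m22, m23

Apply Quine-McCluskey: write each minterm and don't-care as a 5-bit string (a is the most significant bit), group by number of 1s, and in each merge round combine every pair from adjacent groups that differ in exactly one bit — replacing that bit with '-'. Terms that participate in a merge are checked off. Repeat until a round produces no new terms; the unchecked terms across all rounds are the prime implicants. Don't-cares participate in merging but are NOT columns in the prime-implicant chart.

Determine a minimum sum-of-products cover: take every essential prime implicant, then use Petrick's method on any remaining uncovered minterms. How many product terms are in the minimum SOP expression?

8

size-2^0 implicants → 00001(✓)  00010(✓)  00100(✓)  00101(✓)  00110(✓)  00111(✓)  01000(✓)  01001(✓)  01011(✓)  01100(✓)  01101(✓)  01110(✓)  01111(✓)  10000(✓)  10001(✓)  10010(✓)  10011(✓)  10110(✓)  10111(✓)  11000(✓)  11001(✓)  11101(✓)  11110(✓)  11111(✓)
size-2^1 implicants → -0001(✓)  -0010(✓)  -0110(✓)  -0111(✓)  -1000(✓)  -1001(✓)  -1101(✓)  -1110(✓)  -1111(✓)  0-001(✓)  0-100(✓)  0-101(✓)  0-110(✓)  0-111(✓)  00-01(✓)  00-10(✓)  001-0(✓)  001-1(✓)  0010-(✓)  0011-(✓)  01-00(✓)  01-01(✓)  01-11(✓)  010-1(✓)  0100-(✓)  011-0(✓)  011-1(✓)  0110-(✓)  0111-(✓)  1-000(✓)  1-001(✓)  1-110(✓)  1-111(✓)  10-10(✓)  10-11(✓)  100-0(✓)  100-1(✓)  1000-(✓)  1001-(✓)  1011-(✓)  11-01(✓)  1100-(✓)  111-1(✓)  1111-(✓)
size-2^2 implicants → --001  --110(✓)  --111(✓)  -0-10  -011-(✓)  -1-01  -100-  -11-1  -111-(✓)  0--01  0-1-0(✓)  0-1-1(✓)  0-10-(✓)  0-11-(✓)  001--(✓)  01--1  01-0-  011--(✓)  1-00-  1-11-(✓)  10-1-  100--
size-2^3 implicants → --11-  0-1--
Unchecked terms (primes): --001, --11-, -0-10, -1-01, -100-, -11-1, 0--01, 0-1--, 01--1, 01-0-, 1-00-, 10-1-, 100--
Minterm coverage:
  m1 ⊆ --001,0--01
  m2 ⊆ -0-10 [E]
  m4 ⊆ 0-1-- [E]
  m5 ⊆ 0--01,0-1--
  m6 ⊆ --11-,-0-10,0-1--
  m8 ⊆ -100-,01-0-
  m9 ⊆ --001,-1-01,-100-,0--01,01--1,01-0-
  m11 ⊆ 01--1 [E]
  m12 ⊆ 0-1--,01-0-
  m13 ⊆ -1-01,-11-1,0--01,0-1--,01--1,01-0-
  m14 ⊆ --11-,0-1--
  m15 ⊆ --11-,-11-1,0-1--,01--1
  m16 ⊆ 1-00-,100--
  m17 ⊆ --001,1-00-,100--
  m18 ⊆ -0-10,10-1-,100--
  m19 ⊆ 10-1-,100--
  m24 ⊆ -100-,1-00-
  m25 ⊆ --001,-1-01,-100-,1-00-
  m29 ⊆ -1-01,-11-1
  m30 ⊆ --11- [E]
  m31 ⊆ --11-,-11-1
E = {--11-, -0-10, 0-1--, 01--1}
Petrick residual → --001, -1-01, -100-, 100--
Cover = c'd'e + cd + b'de' + bd'e + bc'd' + a'c + a'be + ab'c'  |cover|=8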